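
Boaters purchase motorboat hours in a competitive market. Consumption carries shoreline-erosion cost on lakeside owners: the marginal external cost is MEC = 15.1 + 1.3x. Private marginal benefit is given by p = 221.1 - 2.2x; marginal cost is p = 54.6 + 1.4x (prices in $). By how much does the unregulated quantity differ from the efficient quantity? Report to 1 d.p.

Market equilibrium (private): 54.6 + 1.4x = 221.1 - 2.2x → x_m = 46.2500.
Social marginal benefit = demand − MEC = 206.0 - 3.5x.
Set SMB = MC: 206.0 - 3.5x = 54.6 + 1.4x → x* = 30.8980.
Gap = |46.2500 − 30.8980| = 15.3520.

15.4 units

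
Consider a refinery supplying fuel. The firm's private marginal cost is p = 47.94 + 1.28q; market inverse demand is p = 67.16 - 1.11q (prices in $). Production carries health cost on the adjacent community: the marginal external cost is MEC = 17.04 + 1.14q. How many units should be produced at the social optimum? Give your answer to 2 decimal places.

q* = 0.62

Social marginal cost = private MC + MEC = 64.98 + 2.42q.
Set SMC = demand: 64.98 + 2.42q = 67.16 - 1.11q → q* = 0.6176.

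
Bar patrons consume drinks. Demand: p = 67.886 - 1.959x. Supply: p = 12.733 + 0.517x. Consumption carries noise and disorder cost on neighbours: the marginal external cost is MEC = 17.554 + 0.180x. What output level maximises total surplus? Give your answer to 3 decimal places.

Social marginal benefit = demand − MEC = 50.332 - 2.139x.
Set SMB = MC: 50.332 - 2.139x = 12.733 + 0.517x → x* = 14.1563.

x* = 14.156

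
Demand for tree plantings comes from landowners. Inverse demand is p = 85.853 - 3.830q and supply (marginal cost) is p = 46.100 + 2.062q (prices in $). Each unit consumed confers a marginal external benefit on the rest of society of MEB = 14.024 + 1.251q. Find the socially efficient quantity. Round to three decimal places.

q* = 11.587

Social marginal benefit = demand + MEB = 99.877 - 2.579q.
Set SMB = MC: 99.877 - 2.579q = 46.100 + 2.062q → q* = 11.5874.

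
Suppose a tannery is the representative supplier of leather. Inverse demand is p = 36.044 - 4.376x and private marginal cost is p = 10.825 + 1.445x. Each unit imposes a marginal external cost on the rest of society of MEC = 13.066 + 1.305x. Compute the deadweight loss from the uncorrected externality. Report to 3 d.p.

DWL = 24.588

Market equilibrium (private): 10.825 + 1.445x = 36.044 - 4.376x → x_m = 4.3324.
Social marginal cost = private MC + MEC = 23.891 + 2.750x.
Set SMC = demand: 23.891 + 2.750x = 36.044 - 4.376x → x* = 1.7054.
The loss is the area between SMC and demand from x* to x_m; with linear curves that's a triangle of height MEC(x_m).
DWL = ½ × 2.6270 × 18.7198 = 24.5885.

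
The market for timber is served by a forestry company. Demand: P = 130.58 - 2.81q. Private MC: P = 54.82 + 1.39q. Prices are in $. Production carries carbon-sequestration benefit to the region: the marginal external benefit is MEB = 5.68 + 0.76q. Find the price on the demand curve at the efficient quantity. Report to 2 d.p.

P = $64.05

Social marginal cost = private MC − MEB = 49.14 + 0.63q.
Set SMC = demand: 49.14 + 0.63q = 130.58 - 2.81q → q* = 23.6744.
Consumer price on the demand curve at q*: 130.58 − 2.81×23.6744 = 64.0549.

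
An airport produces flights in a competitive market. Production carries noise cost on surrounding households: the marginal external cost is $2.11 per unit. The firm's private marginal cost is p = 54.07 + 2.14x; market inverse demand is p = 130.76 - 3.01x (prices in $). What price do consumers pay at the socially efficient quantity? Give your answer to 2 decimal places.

Social marginal cost = private MC + MEC = 56.18 + 2.14x.
Set SMC = demand: 56.18 + 2.14x = 130.76 - 3.01x → x* = 14.4816.
Consumer price on the demand curve at x*: 130.76 − 3.01×14.4816 = 87.1704.

P = $87.17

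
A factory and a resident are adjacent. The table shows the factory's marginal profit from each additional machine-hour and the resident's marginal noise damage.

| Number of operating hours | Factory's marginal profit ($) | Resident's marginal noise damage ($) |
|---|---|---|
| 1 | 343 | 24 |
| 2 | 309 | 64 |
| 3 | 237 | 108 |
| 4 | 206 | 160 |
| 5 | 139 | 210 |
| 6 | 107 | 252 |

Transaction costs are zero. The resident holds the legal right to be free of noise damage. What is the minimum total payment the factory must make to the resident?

Efficient level: marginal profit ≥ marginal noise damage through level 4, so k* = 4.
With the resident holding the right, the factory must at least compensate total damage at k*: 24 + 64 + 108 + 160 = 356.

$356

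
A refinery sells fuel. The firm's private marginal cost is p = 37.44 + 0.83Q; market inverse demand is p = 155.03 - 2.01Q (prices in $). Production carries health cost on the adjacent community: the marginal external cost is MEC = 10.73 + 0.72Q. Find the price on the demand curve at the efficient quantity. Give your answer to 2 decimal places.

P = $94.70

Social marginal cost = private MC + MEC = 48.17 + 1.55Q.
Set SMC = demand: 48.17 + 1.55Q = 155.03 - 2.01Q → Q* = 30.0169.
Consumer price on the demand curve at Q*: 155.03 − 2.01×30.0169 = 94.6960.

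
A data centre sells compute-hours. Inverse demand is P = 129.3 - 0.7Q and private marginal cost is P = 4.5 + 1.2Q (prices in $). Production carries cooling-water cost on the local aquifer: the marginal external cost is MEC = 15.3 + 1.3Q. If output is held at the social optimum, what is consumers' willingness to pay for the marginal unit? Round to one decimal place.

Social marginal cost = private MC + MEC = 19.8 + 2.5Q.
Set SMC = demand: 19.8 + 2.5Q = 129.3 - 0.7Q → Q* = 34.2188.
Consumer price on the demand curve at Q*: 129.3 − 0.7×34.2188 = 105.3468.

P = $105.3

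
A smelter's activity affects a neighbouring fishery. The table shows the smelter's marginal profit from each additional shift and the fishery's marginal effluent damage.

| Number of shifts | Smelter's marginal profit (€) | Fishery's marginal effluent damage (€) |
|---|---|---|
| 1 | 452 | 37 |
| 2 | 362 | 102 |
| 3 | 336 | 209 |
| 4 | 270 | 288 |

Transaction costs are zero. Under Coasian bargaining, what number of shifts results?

3

Bargaining reaches the level where marginal profit last exceeds marginal effluent damage.
That holds through level 3 (336 ≥ 209) but not at 4 (270 < 288).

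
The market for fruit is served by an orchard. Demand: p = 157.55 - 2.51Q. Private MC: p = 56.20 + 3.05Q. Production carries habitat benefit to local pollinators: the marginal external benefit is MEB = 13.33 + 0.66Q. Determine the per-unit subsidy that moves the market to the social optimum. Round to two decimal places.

Social marginal cost = private MC − MEB = 42.87 + 2.39Q.
Set SMC = demand: 42.87 + 2.39Q = 157.55 - 2.51Q → Q* = 23.4041.
The Pigouvian subsidy equals MEB at Q*: 13.33 + 0.66×23.4041 = 28.7767.

subsidy = 28.78 per unit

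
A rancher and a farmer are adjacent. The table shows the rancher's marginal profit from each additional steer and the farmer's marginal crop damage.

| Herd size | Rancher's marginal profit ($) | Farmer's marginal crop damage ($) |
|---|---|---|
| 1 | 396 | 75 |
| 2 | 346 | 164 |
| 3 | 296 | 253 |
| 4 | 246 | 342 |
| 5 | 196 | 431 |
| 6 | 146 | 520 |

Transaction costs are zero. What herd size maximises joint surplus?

Bargaining reaches the level where marginal profit last exceeds marginal crop damage.
That holds through level 3 (296 ≥ 253) but not at 4 (246 < 342).

3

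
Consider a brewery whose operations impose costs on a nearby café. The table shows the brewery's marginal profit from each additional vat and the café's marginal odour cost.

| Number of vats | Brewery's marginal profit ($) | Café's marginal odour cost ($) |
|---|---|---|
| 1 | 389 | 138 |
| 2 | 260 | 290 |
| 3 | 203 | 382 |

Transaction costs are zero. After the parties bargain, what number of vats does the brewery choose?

Bargaining reaches the level where marginal profit last exceeds marginal odour cost.
That holds through level 1 (389 ≥ 138) but not at 2 (260 < 290).

1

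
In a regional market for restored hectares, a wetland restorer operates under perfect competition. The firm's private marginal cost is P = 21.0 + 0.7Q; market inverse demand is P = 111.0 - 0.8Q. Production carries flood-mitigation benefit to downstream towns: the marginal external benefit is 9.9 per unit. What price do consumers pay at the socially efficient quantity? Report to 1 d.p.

P = 57.7

Social marginal cost = private MC − MEB = 11.1 + 0.7Q.
Set SMC = demand: 11.1 + 0.7Q = 111.0 - 0.8Q → Q* = 66.6000.
Consumer price on the demand curve at Q*: 111.0 − 0.8×66.6000 = 57.7200.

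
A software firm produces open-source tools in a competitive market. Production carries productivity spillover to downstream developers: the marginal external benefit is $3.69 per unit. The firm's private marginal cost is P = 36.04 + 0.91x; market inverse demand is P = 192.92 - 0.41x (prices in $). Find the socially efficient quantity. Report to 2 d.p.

x* = 121.64

Social marginal cost = private MC − MEB = 32.35 + 0.91x.
Set SMC = demand: 32.35 + 0.91x = 192.92 - 0.41x → x* = 121.6439.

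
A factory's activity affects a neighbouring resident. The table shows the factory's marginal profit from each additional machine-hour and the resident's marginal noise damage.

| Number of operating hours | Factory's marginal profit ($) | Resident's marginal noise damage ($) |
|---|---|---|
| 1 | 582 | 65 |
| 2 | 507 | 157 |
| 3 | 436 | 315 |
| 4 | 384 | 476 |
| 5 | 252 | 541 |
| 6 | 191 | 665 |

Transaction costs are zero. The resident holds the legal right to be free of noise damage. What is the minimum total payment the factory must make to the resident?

$537

Efficient level: marginal profit ≥ marginal noise damage through level 3, so k* = 3.
With the resident holding the right, the factory must at least compensate total damage at k*: 65 + 157 + 315 = 537.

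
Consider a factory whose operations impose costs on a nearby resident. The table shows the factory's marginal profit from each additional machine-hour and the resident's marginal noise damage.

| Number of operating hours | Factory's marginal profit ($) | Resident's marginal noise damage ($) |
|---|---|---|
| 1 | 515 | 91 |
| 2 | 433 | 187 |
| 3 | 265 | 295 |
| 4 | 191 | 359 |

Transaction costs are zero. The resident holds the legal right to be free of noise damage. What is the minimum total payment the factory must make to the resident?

Efficient level: marginal profit ≥ marginal noise damage through level 2, so k* = 2.
With the resident holding the right, the factory must at least compensate total damage at k*: 91 + 187 = 278.

$278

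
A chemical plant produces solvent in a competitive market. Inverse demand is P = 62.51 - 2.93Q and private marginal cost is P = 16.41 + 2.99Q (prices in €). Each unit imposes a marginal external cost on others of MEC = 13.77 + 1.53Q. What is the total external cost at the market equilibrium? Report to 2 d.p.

Market equilibrium (private): 16.41 + 2.99Q = 62.51 - 2.93Q → Q_m = 7.7872.
Total external cost = ∫₀^{Q_m} (13.77 + 1.53Q) dQ = 13.77×7.7872 + ½×1.53×7.7872² = 153.6197.

€153.62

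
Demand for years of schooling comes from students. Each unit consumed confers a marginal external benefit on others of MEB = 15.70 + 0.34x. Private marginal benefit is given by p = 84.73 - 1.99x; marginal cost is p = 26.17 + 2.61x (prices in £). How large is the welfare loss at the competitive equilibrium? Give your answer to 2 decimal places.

Market equilibrium (private): 26.17 + 2.61x = 84.73 - 1.99x → x_m = 12.7304.
Social marginal benefit = demand + MEB = 100.43 - 1.65x.
Set SMB = MC: 100.43 - 1.65x = 26.17 + 2.61x → x* = 17.4319.
The welfare-loss triangle has base |x_m − x*| and height MEB(x_m) (the vertical gap between SMB and MC is zero at x* and MEB at x_m).
DWL = ½ × 4.7015 × 20.0283 = 47.0815.

DWL = £47.08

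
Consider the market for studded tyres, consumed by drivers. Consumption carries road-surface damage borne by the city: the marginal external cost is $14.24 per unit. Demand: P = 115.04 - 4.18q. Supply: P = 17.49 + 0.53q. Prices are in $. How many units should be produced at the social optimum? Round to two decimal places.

Social marginal benefit = demand − MEC = 100.80 - 4.18q.
Set SMB = MC: 100.80 - 4.18q = 17.49 + 0.53q → q* = 17.6879.

q* = 17.69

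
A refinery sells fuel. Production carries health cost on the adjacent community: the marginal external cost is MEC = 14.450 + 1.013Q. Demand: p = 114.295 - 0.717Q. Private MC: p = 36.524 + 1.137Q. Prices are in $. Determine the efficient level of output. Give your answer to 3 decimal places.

Social marginal cost = private MC + MEC = 50.974 + 2.150Q.
Set SMC = demand: 50.974 + 2.150Q = 114.295 - 0.717Q → Q* = 22.0862.

Q* = 22.086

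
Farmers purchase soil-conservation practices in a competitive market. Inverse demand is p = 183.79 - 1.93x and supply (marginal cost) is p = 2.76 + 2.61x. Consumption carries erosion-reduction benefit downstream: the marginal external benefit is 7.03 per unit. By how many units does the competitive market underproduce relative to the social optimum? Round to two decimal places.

1.55 units

Market equilibrium (private): 2.76 + 2.61x = 183.79 - 1.93x → x_m = 39.8744.
Social marginal benefit = demand + MEB = 190.82 - 1.93x.
Set SMB = MC: 190.82 - 1.93x = 2.76 + 2.61x → x* = 41.4229.
Gap = |39.8744 − 41.4229| = 1.5485.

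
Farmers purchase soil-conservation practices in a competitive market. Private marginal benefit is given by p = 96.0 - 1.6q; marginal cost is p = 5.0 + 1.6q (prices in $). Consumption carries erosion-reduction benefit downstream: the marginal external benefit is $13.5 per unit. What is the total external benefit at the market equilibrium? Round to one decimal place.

$383.9

Market equilibrium (private): 5.0 + 1.6q = 96.0 - 1.6q → q_m = 28.4375.
Total external benefit = MEB × q_m = 13.5 × 28.4375 = 383.9063.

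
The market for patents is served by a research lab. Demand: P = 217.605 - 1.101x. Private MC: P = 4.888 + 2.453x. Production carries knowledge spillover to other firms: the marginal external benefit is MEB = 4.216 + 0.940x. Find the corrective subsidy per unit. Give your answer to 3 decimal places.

Social marginal cost = private MC − MEB = 0.672 + 1.513x.
Set SMC = demand: 0.672 + 1.513x = 217.605 - 1.101x → x* = 82.9889.
The Pigouvian subsidy equals MEB at x*: 4.216 + 0.940×82.9889 = 82.2256.

subsidy = 82.226 per unit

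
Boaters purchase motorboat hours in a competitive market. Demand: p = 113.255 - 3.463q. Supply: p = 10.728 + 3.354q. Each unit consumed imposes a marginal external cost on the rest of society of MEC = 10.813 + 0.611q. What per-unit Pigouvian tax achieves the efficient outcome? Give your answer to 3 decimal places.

Social marginal benefit = demand − MEC = 102.442 - 4.074q.
Set SMB = MC: 102.442 - 4.074q = 10.728 + 3.354q → q* = 12.3471.
The Pigouvian tax equals MEC at q*: 10.813 + 0.611×12.3471 = 18.3571.

tax = 18.357 per unit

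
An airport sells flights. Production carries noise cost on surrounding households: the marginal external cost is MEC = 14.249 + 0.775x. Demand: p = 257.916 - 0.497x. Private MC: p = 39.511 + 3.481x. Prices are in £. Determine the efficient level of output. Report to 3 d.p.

Social marginal cost = private MC + MEC = 53.760 + 4.256x.
Set SMC = demand: 53.760 + 4.256x = 257.916 - 0.497x → x* = 42.9531.

x* = 42.953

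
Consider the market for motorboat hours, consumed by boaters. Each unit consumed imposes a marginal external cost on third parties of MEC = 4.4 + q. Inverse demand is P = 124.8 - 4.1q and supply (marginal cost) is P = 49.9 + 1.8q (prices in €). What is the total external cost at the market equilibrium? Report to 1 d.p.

Market equilibrium (private): 49.9 + 1.8q = 124.8 - 4.1q → q_m = 12.6949.
Total external cost = ∫₀^{q_m} (4.4 + 1.0q) dq = 4.4×12.6949 + ½×1.0×12.6949² = 136.4378.

€136.4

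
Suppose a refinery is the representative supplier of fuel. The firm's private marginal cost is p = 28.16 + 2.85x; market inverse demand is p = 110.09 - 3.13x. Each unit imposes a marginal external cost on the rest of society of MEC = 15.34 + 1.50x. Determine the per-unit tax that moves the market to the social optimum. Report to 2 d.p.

Social marginal cost = private MC + MEC = 43.50 + 4.35x.
Set SMC = demand: 43.50 + 4.35x = 110.09 - 3.13x → x* = 8.9024.
The Pigouvian tax equals MEC at x*: 15.34 + 1.50×8.9024 = 28.6936.

tax = 28.69 per unit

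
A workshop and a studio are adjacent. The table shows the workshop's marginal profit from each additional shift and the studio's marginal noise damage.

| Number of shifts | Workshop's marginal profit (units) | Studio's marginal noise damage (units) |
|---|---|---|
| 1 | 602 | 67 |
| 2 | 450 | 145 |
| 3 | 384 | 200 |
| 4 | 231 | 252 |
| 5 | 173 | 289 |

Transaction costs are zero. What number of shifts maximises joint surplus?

Bargaining reaches the level where marginal profit last exceeds marginal noise damage.
That holds through level 3 (384 ≥ 200) but not at 4 (231 < 252).

3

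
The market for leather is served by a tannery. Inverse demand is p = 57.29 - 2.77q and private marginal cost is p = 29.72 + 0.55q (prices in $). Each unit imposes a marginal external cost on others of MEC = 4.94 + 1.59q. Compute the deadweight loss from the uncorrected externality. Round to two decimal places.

Market equilibrium (private): 29.72 + 0.55q = 57.29 - 2.77q → q_m = 8.3042.
Social marginal cost = private MC + MEC = 34.66 + 2.14q.
Set SMC = demand: 34.66 + 2.14q = 57.29 - 2.77q → q* = 4.6090.
Between q* and q_m the wedge SMC − demand runs linearly from 0 to MEC(q_m), so the loss is a triangle.
DWL = ½ × 3.6952 × 18.1437 = 33.5223.

DWL = $33.52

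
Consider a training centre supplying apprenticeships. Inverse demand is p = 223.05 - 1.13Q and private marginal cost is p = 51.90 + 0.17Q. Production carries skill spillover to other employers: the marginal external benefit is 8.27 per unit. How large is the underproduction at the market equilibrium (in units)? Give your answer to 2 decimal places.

Market equilibrium (private): 51.90 + 0.17Q = 223.05 - 1.13Q → Q_m = 131.6538.
Social marginal cost = private MC − MEB = 43.63 + 0.17Q.
Set SMC = demand: 43.63 + 0.17Q = 223.05 - 1.13Q → Q* = 138.0154.
Gap = |131.6538 − 138.0154| = 6.3616.

6.36 units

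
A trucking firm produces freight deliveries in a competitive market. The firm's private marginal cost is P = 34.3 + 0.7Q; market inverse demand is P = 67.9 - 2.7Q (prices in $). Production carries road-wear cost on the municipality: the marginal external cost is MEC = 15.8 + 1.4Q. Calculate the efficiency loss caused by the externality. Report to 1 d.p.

DWL = $91.5

Market equilibrium (private): 34.3 + 0.7Q = 67.9 - 2.7Q → Q_m = 9.8824.
Social marginal cost = private MC + MEC = 50.1 + 2.1Q.
Set SMC = demand: 50.1 + 2.1Q = 67.9 - 2.7Q → Q* = 3.7083.
Height of the DWL triangle at Q_m is SMC(Q_m) − demand(Q_m) = MEC(Q_m) = 29.6353.
DWL = ½ × 6.1741 × 29.6353 = 91.4857.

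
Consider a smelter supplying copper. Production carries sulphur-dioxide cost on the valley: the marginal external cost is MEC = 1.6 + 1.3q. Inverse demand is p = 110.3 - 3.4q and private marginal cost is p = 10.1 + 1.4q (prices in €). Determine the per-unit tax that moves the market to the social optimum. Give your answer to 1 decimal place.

Social marginal cost = private MC + MEC = 11.7 + 2.7q.
Set SMC = demand: 11.7 + 2.7q = 110.3 - 3.4q → q* = 16.1639.
The Pigouvian tax equals MEC at q*: 1.6 + 1.3×16.1639 = 22.6131.

tax = €22.6 per unit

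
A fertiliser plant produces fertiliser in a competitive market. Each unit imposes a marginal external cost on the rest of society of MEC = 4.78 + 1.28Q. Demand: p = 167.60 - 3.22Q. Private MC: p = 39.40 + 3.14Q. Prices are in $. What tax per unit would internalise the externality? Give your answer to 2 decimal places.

Social marginal cost = private MC + MEC = 44.18 + 4.42Q.
Set SMC = demand: 44.18 + 4.42Q = 167.60 - 3.22Q → Q* = 16.1545.
The Pigouvian tax equals MEC at Q*: 4.78 + 1.28×16.1545 = 25.4578.

tax = $25.46 per unit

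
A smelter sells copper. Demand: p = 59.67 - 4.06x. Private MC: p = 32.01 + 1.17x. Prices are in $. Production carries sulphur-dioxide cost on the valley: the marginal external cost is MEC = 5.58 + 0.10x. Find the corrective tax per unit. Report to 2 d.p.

tax = $5.99 per unit

Social marginal cost = private MC + MEC = 37.59 + 1.27x.
Set SMC = demand: 37.59 + 1.27x = 59.67 - 4.06x → x* = 4.1426.
The Pigouvian tax equals MEC at x*: 5.58 + 0.10×4.1426 = 5.9943.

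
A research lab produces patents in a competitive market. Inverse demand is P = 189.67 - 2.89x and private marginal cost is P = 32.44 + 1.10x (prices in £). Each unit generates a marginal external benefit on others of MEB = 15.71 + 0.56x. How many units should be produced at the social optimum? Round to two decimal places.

x* = 50.42

Social marginal cost = private MC − MEB = 16.73 + 0.54x.
Set SMC = demand: 16.73 + 0.54x = 189.67 - 2.89x → x* = 50.4198.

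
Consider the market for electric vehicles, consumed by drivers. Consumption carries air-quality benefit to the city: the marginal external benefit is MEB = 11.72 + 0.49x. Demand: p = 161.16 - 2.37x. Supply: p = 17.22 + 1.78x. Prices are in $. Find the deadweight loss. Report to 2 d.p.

Market equilibrium (private): 17.22 + 1.78x = 161.16 - 2.37x → x_m = 34.6843.
Social marginal benefit = demand + MEB = 172.88 - 1.88x.
Set SMB = MC: 172.88 - 1.88x = 17.22 + 1.78x → x* = 42.5301.
The welfare-loss triangle has base |x_m − x*| and height MEB(x_m) (the vertical gap between SMB and MC is zero at x* and MEB at x_m).
DWL = ½ × 7.8458 × 28.7153 = 112.6473.

DWL = $112.65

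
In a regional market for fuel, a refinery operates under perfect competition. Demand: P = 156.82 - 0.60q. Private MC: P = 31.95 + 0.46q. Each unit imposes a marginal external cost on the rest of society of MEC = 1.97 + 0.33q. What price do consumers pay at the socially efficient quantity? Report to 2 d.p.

Social marginal cost = private MC + MEC = 33.92 + 0.79q.
Set SMC = demand: 33.92 + 0.79q = 156.82 - 0.60q → q* = 88.4173.
Consumer price on the demand curve at q*: 156.82 − 0.60×88.4173 = 103.7696.

P = 103.77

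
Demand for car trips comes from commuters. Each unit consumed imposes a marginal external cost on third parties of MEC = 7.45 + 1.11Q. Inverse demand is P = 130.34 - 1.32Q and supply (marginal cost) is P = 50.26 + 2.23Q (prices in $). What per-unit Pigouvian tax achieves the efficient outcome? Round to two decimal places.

tax = $24.75 per unit

Social marginal benefit = demand − MEC = 122.89 - 2.43Q.
Set SMB = MC: 122.89 - 2.43Q = 50.26 + 2.23Q → Q* = 15.5858.
The Pigouvian tax equals MEC at Q*: 7.45 + 1.11×15.5858 = 24.7502.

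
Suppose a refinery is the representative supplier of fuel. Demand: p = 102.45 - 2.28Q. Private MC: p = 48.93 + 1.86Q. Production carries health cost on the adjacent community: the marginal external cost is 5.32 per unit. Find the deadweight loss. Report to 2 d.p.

Market equilibrium (private): 48.93 + 1.86Q = 102.45 - 2.28Q → Q_m = 12.9275.
Social marginal cost = private MC + MEC = 54.25 + 1.86Q.
Set SMC = demand: 54.25 + 1.86Q = 102.45 - 2.28Q → Q* = 11.6425.
The loss is the area between SMC and demand from Q* to Q_m; with linear curves that's a triangle of height MEC(Q_m).
DWL = ½ × 1.2850 × 5.3200 = 3.4181.

DWL = 3.42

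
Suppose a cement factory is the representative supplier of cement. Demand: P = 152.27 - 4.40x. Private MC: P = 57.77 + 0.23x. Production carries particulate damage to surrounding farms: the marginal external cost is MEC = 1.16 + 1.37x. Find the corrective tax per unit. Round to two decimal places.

tax = 22.47 per unit

Social marginal cost = private MC + MEC = 58.93 + 1.60x.
Set SMC = demand: 58.93 + 1.60x = 152.27 - 4.40x → x* = 15.5567.
The Pigouvian tax equals MEC at x*: 1.16 + 1.37×15.5567 = 22.4727.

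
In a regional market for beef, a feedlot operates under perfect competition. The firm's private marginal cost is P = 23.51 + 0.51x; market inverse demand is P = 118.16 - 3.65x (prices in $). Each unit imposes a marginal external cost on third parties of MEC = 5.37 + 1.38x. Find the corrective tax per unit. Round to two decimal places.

tax = $27.61 per unit

Social marginal cost = private MC + MEC = 28.88 + 1.89x.
Set SMC = demand: 28.88 + 1.89x = 118.16 - 3.65x → x* = 16.1155.
The Pigouvian tax equals MEC at x*: 5.37 + 1.38×16.1155 = 27.6094.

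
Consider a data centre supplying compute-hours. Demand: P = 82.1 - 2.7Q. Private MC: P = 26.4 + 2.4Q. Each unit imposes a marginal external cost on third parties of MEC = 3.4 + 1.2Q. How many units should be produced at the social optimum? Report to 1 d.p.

Social marginal cost = private MC + MEC = 29.8 + 3.6Q.
Set SMC = demand: 29.8 + 3.6Q = 82.1 - 2.7Q → Q* = 8.3016.

Q* = 8.3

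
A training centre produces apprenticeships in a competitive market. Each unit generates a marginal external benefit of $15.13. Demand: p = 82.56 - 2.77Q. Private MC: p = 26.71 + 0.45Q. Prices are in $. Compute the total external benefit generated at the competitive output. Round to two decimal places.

$262.43

Market equilibrium (private): 26.71 + 0.45Q = 82.56 - 2.77Q → Q_m = 17.3447.
Total external benefit = MEB × Q_m = 15.13 × 17.3447 = 262.4253.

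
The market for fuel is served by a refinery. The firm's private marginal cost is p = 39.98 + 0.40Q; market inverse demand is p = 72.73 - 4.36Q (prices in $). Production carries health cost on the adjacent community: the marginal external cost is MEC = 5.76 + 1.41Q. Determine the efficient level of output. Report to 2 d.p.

Q* = 4.37

Social marginal cost = private MC + MEC = 45.74 + 1.81Q.
Set SMC = demand: 45.74 + 1.81Q = 72.73 - 4.36Q → Q* = 4.3744.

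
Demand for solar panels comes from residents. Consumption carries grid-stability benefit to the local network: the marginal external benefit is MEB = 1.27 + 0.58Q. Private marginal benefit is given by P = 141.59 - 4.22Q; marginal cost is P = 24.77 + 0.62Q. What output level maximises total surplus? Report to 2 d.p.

Social marginal benefit = demand + MEB = 142.86 - 3.64Q.
Set SMB = MC: 142.86 - 3.64Q = 24.77 + 0.62Q → Q* = 27.7207.

Q* = 27.72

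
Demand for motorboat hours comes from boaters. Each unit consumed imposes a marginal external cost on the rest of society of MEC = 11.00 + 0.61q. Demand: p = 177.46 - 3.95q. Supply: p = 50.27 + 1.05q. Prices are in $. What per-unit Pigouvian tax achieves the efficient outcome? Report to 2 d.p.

Social marginal benefit = demand − MEC = 166.46 - 4.56q.
Set SMB = MC: 166.46 - 4.56q = 50.27 + 1.05q → q* = 20.7112.
The Pigouvian tax equals MEC at q*: 11.00 + 0.61×20.7112 = 23.6338.

tax = $23.63 per unit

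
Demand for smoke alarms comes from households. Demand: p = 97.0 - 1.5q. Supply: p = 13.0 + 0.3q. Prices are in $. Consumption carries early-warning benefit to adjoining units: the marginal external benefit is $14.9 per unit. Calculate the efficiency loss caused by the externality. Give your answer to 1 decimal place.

DWL = $61.7

Market equilibrium (private): 13.0 + 0.3q = 97.0 - 1.5q → q_m = 46.6667.
Social marginal benefit = demand + MEB = 111.9 - 1.5q.
Set SMB = MC: 111.9 - 1.5q = 13.0 + 0.3q → q* = 54.9444.
Between q* and q_m the wedge SMB − MC runs linearly from 0 to MEB(q_m), so the loss is a triangle.
DWL = ½ × 8.2777 × 14.9000 = 61.6689.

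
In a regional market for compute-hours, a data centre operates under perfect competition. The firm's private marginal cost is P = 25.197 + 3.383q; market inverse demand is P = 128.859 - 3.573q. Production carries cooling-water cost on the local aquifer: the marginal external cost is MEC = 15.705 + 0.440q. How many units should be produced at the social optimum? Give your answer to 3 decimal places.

Social marginal cost = private MC + MEC = 40.902 + 3.823q.
Set SMC = demand: 40.902 + 3.823q = 128.859 - 3.573q → q* = 11.8925.

q* = 11.893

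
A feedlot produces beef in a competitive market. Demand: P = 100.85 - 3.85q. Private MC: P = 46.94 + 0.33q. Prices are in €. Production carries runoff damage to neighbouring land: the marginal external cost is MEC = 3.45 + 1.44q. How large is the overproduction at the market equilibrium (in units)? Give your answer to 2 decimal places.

Market equilibrium (private): 46.94 + 0.33q = 100.85 - 3.85q → q_m = 12.8971.
Social marginal cost = private MC + MEC = 50.39 + 1.77q.
Set SMC = demand: 50.39 + 1.77q = 100.85 - 3.85q → q* = 8.9786.
Gap = |12.8971 − 8.9786| = 3.9185.

3.92 units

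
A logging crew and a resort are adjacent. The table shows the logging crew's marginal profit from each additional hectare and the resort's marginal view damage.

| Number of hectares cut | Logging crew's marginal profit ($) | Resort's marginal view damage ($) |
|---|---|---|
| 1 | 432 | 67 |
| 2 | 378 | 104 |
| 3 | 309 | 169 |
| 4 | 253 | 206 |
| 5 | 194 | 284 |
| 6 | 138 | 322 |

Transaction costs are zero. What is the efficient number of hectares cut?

4

Bargaining reaches the level where marginal profit last exceeds marginal view damage.
That holds through level 4 (253 ≥ 206) but not at 5 (194 < 284).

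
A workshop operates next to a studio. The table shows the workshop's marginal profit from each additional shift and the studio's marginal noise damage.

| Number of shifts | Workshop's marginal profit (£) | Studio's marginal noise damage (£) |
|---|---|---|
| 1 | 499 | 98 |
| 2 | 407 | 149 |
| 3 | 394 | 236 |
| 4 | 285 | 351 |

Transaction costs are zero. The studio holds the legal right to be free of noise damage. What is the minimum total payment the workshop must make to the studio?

£483

Efficient level: marginal profit ≥ marginal noise damage through level 3, so k* = 3.
With the studio holding the right, the workshop must at least compensate total damage at k*: 98 + 149 + 236 = 483.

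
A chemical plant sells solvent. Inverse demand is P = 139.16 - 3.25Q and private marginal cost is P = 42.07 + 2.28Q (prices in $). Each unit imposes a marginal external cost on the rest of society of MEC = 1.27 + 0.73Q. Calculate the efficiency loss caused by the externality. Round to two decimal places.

DWL = $15.85

Market equilibrium (private): 42.07 + 2.28Q = 139.16 - 3.25Q → Q_m = 17.5570.
Social marginal cost = private MC + MEC = 43.34 + 3.01Q.
Set SMC = demand: 43.34 + 3.01Q = 139.16 - 3.25Q → Q* = 15.3067.
The welfare-loss triangle has base |Q_m − Q*| and height MEC(Q_m) (the vertical gap between SMC and demand is zero at Q* and MEC at Q_m).
DWL = ½ × 2.2503 × 14.0866 = 15.8495.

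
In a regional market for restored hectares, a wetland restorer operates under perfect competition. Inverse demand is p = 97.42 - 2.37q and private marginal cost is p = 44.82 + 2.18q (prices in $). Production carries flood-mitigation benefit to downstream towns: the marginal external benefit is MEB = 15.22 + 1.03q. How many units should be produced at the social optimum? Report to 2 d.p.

q* = 19.27

Social marginal cost = private MC − MEB = 29.60 + 1.15q.
Set SMC = demand: 29.60 + 1.15q = 97.42 - 2.37q → q* = 19.2670.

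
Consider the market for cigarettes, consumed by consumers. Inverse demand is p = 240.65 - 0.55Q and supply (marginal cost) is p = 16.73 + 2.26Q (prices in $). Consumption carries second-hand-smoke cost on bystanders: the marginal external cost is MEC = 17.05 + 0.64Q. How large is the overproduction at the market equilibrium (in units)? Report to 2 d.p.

Market equilibrium (private): 16.73 + 2.26Q = 240.65 - 0.55Q → Q_m = 79.6868.
Social marginal benefit = demand − MEC = 223.60 - 1.19Q.
Set SMB = MC: 223.60 - 1.19Q = 16.73 + 2.26Q → Q* = 59.9623.
Gap = |79.6868 − 59.9623| = 19.7245.

19.72 units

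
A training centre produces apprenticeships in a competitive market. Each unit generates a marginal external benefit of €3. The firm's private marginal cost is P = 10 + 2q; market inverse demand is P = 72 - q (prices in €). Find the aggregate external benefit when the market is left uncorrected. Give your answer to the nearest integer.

Market equilibrium (private): 10 + 2q = 72 - q → q_m = 20.6667.
Total external benefit = MEB × q_m = 3 × 20.6667 = 62.0001.

€62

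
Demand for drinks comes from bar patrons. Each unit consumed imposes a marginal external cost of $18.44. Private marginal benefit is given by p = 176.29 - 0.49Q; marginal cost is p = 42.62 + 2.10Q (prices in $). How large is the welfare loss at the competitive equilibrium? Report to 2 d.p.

Market equilibrium (private): 42.62 + 2.10Q = 176.29 - 0.49Q → Q_m = 51.6100.
Social marginal benefit = demand − MEC = 157.85 - 0.49Q.
Set SMB = MC: 157.85 - 0.49Q = 42.62 + 2.10Q → Q* = 44.4903.
Between Q* and Q_m the wedge MC − SMB runs linearly from 0 to MEC(Q_m), so the loss is a triangle.
DWL = ½ × 7.1197 × 18.4400 = 65.6436.

DWL = $65.64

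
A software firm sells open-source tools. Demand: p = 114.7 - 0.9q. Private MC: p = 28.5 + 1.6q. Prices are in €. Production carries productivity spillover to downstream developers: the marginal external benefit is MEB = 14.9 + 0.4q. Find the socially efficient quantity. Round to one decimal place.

Social marginal cost = private MC − MEB = 13.6 + 1.2q.
Set SMC = demand: 13.6 + 1.2q = 114.7 - 0.9q → q* = 48.1429.

q* = 48.1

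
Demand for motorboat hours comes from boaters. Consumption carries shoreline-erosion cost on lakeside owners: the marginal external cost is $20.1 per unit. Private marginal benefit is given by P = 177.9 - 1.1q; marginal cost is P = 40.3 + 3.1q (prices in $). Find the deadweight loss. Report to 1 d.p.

Market equilibrium (private): 40.3 + 3.1q = 177.9 - 1.1q → q_m = 32.7619.
Social marginal benefit = demand − MEC = 157.8 - 1.1q.
Set SMB = MC: 157.8 - 1.1q = 40.3 + 3.1q → q* = 27.9762.
The loss is the area between SMB and MC from q* to q_m; with linear curves that's a triangle of height MEC(q_m).
DWL = ½ × 4.7857 × 20.1000 = 48.0963.

DWL = $48.1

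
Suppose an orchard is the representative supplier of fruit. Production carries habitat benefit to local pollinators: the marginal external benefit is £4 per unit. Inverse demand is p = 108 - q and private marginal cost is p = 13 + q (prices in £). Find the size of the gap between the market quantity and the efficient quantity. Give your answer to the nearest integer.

Market equilibrium (private): 13 + q = 108 - q → q_m = 47.5000.
Social marginal cost = private MC − MEB = 9 + q.
Set SMC = demand: 9 + q = 108 - q → q* = 49.5000.
Gap = |47.5000 − 49.5000| = 2.0000.

2 units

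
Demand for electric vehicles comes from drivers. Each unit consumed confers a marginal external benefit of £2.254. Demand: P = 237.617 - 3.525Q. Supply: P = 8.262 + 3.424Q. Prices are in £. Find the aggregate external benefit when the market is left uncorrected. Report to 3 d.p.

£74.394

Market equilibrium (private): 8.262 + 3.424Q = 237.617 - 3.525Q → Q_m = 33.0055.
Total external benefit = MEB × Q_m = 2.254 × 33.0055 = 74.3944.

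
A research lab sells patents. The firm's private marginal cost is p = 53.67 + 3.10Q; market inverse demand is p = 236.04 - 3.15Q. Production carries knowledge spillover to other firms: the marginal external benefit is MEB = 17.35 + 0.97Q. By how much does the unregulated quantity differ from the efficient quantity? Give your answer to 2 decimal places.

8.65 units

Market equilibrium (private): 53.67 + 3.10Q = 236.04 - 3.15Q → Q_m = 29.1792.
Social marginal cost = private MC − MEB = 36.32 + 2.13Q.
Set SMC = demand: 36.32 + 2.13Q = 236.04 - 3.15Q → Q* = 37.8258.
Gap = |29.1792 − 37.8258| = 8.6466.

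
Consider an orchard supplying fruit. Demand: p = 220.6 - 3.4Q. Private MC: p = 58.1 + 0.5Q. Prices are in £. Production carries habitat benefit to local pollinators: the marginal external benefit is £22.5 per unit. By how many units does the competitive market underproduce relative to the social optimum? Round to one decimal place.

5.8 units

Market equilibrium (private): 58.1 + 0.5Q = 220.6 - 3.4Q → Q_m = 41.6667.
Social marginal cost = private MC − MEB = 35.6 + 0.5Q.
Set SMC = demand: 35.6 + 0.5Q = 220.6 - 3.4Q → Q* = 47.4359.
Gap = |41.6667 − 47.4359| = 5.7692.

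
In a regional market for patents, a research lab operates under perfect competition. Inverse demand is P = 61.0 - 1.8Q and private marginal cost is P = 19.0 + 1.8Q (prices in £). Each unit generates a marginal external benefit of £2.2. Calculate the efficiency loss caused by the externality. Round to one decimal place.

DWL = £0.7

Market equilibrium (private): 19.0 + 1.8Q = 61.0 - 1.8Q → Q_m = 11.6667.
Social marginal cost = private MC − MEB = 16.8 + 1.8Q.
Set SMC = demand: 16.8 + 1.8Q = 61.0 - 1.8Q → Q* = 12.2778.
The welfare-loss triangle has base |Q_m − Q*| and height MEB(Q_m) (the vertical gap between SMC and demand is zero at Q* and MEB at Q_m).
DWL = ½ × 0.6111 × 2.2000 = 0.6722.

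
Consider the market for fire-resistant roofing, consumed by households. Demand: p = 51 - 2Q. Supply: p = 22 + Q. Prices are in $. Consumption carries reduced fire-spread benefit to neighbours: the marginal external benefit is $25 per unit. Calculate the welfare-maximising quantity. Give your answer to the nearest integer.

Q* = 18

Social marginal benefit = demand + MEB = 76 - 2Q.
Set SMB = MC: 76 - 2Q = 22 + Q → Q* = 18.0000.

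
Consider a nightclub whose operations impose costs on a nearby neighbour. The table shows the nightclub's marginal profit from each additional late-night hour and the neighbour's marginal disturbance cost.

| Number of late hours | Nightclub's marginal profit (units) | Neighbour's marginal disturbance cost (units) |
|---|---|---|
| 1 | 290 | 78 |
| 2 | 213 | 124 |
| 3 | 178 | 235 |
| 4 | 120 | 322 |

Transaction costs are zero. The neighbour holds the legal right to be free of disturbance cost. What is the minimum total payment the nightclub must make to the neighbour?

Efficient level: marginal profit ≥ marginal disturbance cost through level 2, so k* = 2.
With the neighbour holding the right, the nightclub must at least compensate total damage at k*: 78 + 124 = 202.

202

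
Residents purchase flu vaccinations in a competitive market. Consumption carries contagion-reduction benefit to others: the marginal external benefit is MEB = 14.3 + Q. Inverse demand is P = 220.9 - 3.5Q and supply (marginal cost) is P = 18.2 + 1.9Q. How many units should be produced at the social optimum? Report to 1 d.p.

Social marginal benefit = demand + MEB = 235.2 - 2.5Q.
Set SMB = MC: 235.2 - 2.5Q = 18.2 + 1.9Q → Q* = 49.3182.

Q* = 49.3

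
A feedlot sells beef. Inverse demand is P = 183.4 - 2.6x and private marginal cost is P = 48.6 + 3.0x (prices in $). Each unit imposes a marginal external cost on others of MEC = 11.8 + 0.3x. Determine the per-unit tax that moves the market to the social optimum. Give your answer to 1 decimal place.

Social marginal cost = private MC + MEC = 60.4 + 3.3x.
Set SMC = demand: 60.4 + 3.3x = 183.4 - 2.6x → x* = 20.8475.
The Pigouvian tax equals MEC at x*: 11.8 + 0.3×20.8475 = 18.0543.

tax = $18.1 per unit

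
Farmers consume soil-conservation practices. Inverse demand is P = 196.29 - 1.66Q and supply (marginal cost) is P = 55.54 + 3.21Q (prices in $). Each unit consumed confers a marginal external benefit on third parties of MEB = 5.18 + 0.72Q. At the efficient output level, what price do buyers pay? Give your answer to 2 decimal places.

P = $137.92

Social marginal benefit = demand + MEB = 201.47 - 0.94Q.
Set SMB = MC: 201.47 - 0.94Q = 55.54 + 3.21Q → Q* = 35.1639.
Consumer price on the demand curve at Q*: 196.29 − 1.66×35.1639 = 137.9179.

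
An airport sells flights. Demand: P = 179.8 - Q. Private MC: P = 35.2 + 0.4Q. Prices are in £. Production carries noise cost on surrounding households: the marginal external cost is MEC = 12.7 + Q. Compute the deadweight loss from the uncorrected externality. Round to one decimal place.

DWL = £2802.6

Market equilibrium (private): 35.2 + 0.4Q = 179.8 - Q → Q_m = 103.2857.
Social marginal cost = private MC + MEC = 47.9 + 1.4Q.
Set SMC = demand: 47.9 + 1.4Q = 179.8 - Q → Q* = 54.9583.
The loss is the area between SMC and demand from Q* to Q_m; with linear curves that's a triangle of height MEC(Q_m).
DWL = ½ × 48.3274 × 115.9857 = 2802.6437.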